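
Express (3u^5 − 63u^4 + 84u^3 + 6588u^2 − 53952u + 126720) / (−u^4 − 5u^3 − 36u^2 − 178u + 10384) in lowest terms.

Apply the Euclidean algorithm:
  3u^5 − 63u^4 + 84u^3 + 6588u^2 − 53952u + 126720 = (−3u + 78)(−u^4 − 5u^3 − 36u^2 − 178u + 10384) + (366u^3 + 8862u^2 − 8916u − 683232)
  −u^4 − 5u^3 − 36u^2 − 178u + 10384 = (−(1/366)u + 586/11163)(366u^3 + 8862u^2 − 8916u − 683232) + (−(1955646/3721)u^2 − (5866938/3721)u + 172096848/3721)
  366u^3 + 8862u^2 − 8916u − 683232 = (−(226981/325941)u − 4814974/325941)(−(1955646/3721)u^2 − (5866938/3721)u + 172096848/3721) + (0)
Last nonzero remainder: −(1955646/3721)u^2 − (5866938/3721)u + 172096848/3721. Dividing through by −1955646/3721 gives the monic gcd u^2 + 3u − 88.
Cancel u^2 + 3u − 88 from numerator and denominator to get the reduced form.

(−3u^3 + 72u^2 − 564u + 1440)/(u^2 + 2u + 118)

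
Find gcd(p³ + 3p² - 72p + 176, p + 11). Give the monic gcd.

p + 11

Apply the Euclidean algorithm:
  p³ + 3p² - 72p + 176 = (p² - 8p + 16)(p + 11) + (0)
The last nonzero remainder p + 11 is already monic.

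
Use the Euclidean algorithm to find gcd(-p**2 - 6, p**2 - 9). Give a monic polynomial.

1

By polynomial division,
  -p**2 - 6 = (-1)(p**2 - 9) + (-15)
  p**2 - 9 = (-(1/15)p**2 + 3/5)(-15) + (0)
The last nonzero remainder is the constant -15, so the polynomials are coprime and gcd = 1.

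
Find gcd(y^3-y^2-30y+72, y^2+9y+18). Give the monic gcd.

y+6

Apply the Euclidean algorithm:
  y^3-y^2-30y+72 = (y-10)(y^2+9y+18) + (42y+252)
  y^2+9y+18 = ((1/42)y+1/14)(42y+252) + (0)
Last nonzero remainder: 42y+252. Dividing through by 42 gives the monic gcd y+6.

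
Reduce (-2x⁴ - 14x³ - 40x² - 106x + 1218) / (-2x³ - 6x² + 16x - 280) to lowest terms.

(x³ + 20x - 87)/(x² - 4x + 20)

Repeated division with remainder:
  -2x⁴ - 14x³ - 40x² - 106x + 1218 = (x + 4)(-2x³ - 6x² + 16x - 280) + (-32x² + 110x + 2338)
  -2x³ - 6x² + 16x - 280 = ((1/16)x + 103/256)(-32x² + 110x + 2338) + (-(22321/128)x - 156247/128)
  -32x² + 110x + 2338 = ((4096/22321)x - 42752/22321)(-(22321/128)x - 156247/128) + (0)
Last nonzero remainder: -(22321/128)x - 156247/128. Dividing through by -22321/128 gives the monic gcd x + 7.
Cancel x + 7 from numerator and denominator to get the reduced form.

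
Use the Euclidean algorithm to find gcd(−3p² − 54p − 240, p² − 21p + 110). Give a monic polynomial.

1

Apply the Euclidean algorithm:
  −3p² − 54p − 240 = (−3)(p² − 21p + 110) + (−117p + 90)
  p² − 21p + 110 = (−(1/117)p + 263/1521)(−117p + 90) + (15960/169)
  −117p + 90 = (−(6591/5320)p + 507/532)(15960/169) + (0)
The last nonzero remainder is the constant 15960/169, so the polynomials are coprime and gcd = 1.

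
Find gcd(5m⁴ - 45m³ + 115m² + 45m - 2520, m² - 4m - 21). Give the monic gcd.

m² - 4m - 21

Euclidean algorithm in ℚ[m]:
  5m⁴ - 45m³ + 115m² + 45m - 2520 = (5m² - 25m + 120)(m² - 4m - 21) + (0)
The last nonzero remainder m² - 4m - 21 is already monic.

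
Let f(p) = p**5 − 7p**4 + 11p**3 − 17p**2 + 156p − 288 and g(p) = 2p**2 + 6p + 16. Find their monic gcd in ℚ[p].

p**2 + 3p + 8

Euclidean algorithm in ℚ[p]:
  p**5 − 7p**4 + 11p**3 − 17p**2 + 156p − 288 = ((1/2)p**3 − 5p**2 + (33/2)p − 18)(2p**2 + 6p + 16) + (0)
Last nonzero remainder: 2p**2 + 6p + 16. Dividing through by 2 gives the monic gcd p**2 + 3p + 8.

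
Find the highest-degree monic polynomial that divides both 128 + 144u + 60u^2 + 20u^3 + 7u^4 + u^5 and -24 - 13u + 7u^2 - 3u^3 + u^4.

8 - u + u^2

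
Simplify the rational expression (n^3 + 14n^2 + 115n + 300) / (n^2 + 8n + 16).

(n^2 + 10n + 75)/(n + 4)

Euclidean algorithm in ℚ[n]:
  n^3 + 14n^2 + 115n + 300 = (n + 6)(n^2 + 8n + 16) + (51n + 204)
  n^2 + 8n + 16 = ((1/51)n + 4/51)(51n + 204) + (0)
Last nonzero remainder: 51n + 204. Dividing through by 51 gives the monic gcd n + 4.
Cancel n + 4 from numerator and denominator to get the reduced form.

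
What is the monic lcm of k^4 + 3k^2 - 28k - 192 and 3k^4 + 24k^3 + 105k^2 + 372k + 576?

Apply the Euclidean algorithm:
  k^4 + 3k^2 - 28k - 192 = (1/3)(3k^4 + 24k^3 + 105k^2 + 372k + 576) + (-8k^3 - 32k^2 - 152k - 384)
  3k^4 + 24k^3 + 105k^2 + 372k + 576 = (-(3/8)k - 3/2)(-8k^3 - 32k^2 - 152k - 384) + (0)
Last nonzero remainder: -8k^3 - 32k^2 - 152k - 384. Dividing through by -8 gives the monic gcd k^3 + 4k^2 + 19k + 48.
Then lcm(f, g) = f·g / gcd(f, g); expanding and making the result monic gives the answer.

k^5 + 4k^4 + 3k^3 - 16k^2 - 304k - 768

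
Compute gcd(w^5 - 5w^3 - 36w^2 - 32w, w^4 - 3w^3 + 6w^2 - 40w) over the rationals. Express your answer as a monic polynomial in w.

w^2 - 4w

Repeated division with remainder:
  w^5 - 5w^3 - 36w^2 - 32w = (w + 3)(w^4 - 3w^3 + 6w^2 - 40w) + (-2w^3 - 14w^2 + 88w)
  w^4 - 3w^3 + 6w^2 - 40w = (-(1/2)w + 5)(-2w^3 - 14w^2 + 88w) + (120w^2 - 480w)
  -2w^3 - 14w^2 + 88w = (-(1/60)w - 11/60)(120w^2 - 480w) + (0)
Last nonzero remainder: 120w^2 - 480w. Dividing through by 120 gives the monic gcd w^2 - 4w.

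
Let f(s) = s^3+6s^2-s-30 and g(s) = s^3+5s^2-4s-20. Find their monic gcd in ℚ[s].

Euclidean algorithm in ℚ[s]:
  s^3+6s^2-s-30 = (s^3+5s^2-4s-20) + (s^2+3s-10)
  s^3+5s^2-4s-20 = (s+2)(s^2+3s-10) + (0)
The last nonzero remainder s^2+3s-10 is already monic.

s^2+3s-10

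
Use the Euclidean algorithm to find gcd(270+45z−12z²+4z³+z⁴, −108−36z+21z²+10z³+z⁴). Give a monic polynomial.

Euclidean algorithm in ℚ[z]:
  z⁴+4z³−12z²+45z+270 = (z⁴+10z³+21z²−36z−108) + (−6z³−33z²+81z+378)
  z⁴+10z³+21z²−36z−108 = (−(1/6)z−3/4)(−6z³−33z²+81z+378) + ((39/4)z²+(351/4)z+351/2)
  −6z³−33z²+81z+378 = (−(8/13)z+28/13)((39/4)z²+(351/4)z+351/2) + (0)
Last nonzero remainder: (39/4)z²+(351/4)z+351/2. Dividing through by 39/4 gives the monic gcd z²+9z+18.

18+9z+z²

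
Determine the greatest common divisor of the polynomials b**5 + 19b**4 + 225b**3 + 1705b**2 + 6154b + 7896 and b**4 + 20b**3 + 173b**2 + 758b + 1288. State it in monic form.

b**2 + 11b + 28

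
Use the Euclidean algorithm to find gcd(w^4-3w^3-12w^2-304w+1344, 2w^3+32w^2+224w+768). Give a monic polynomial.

w^2+8w+48

Apply the Euclidean algorithm:
  w^4-3w^3-12w^2-304w+1344 = ((1/2)w-19/2)(2w^3+32w^2+224w+768) + (180w^2+1440w+8640)
  2w^3+32w^2+224w+768 = ((1/90)w+4/45)(180w^2+1440w+8640) + (0)
Last nonzero remainder: 180w^2+1440w+8640. Dividing through by 180 gives the monic gcd w^2+8w+48.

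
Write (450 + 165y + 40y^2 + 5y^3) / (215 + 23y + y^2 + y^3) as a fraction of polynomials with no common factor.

(90 + 15y + 5y^2)/(43 - 4y + y^2)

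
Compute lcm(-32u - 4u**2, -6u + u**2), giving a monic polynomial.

-48u + 2u**2 + u**3

By polynomial division,
  -4u**2 - 32u = (-4)(u**2 - 6u) + (-56u)
  u**2 - 6u = (-(1/56)u + 3/28)(-56u) + (0)
Last nonzero remainder: -56u. Dividing through by -56 gives the monic gcd u.
Then lcm(f, g) = f·g / gcd(f, g); expanding and making the result monic gives the answer.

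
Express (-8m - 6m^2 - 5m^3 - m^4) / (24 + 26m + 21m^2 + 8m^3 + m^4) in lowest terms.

(-m)/(3 + m)

By polynomial division,
  -m^4 - 5m^3 - 6m^2 - 8m = (-1)(m^4 + 8m^3 + 21m^2 + 26m + 24) + (3m^3 + 15m^2 + 18m + 24)
  m^4 + 8m^3 + 21m^2 + 26m + 24 = ((1/3)m + 1)(3m^3 + 15m^2 + 18m + 24) + (0)
Last nonzero remainder: 3m^3 + 15m^2 + 18m + 24. Dividing through by 3 gives the monic gcd m^3 + 5m^2 + 6m + 8.
Cancel m^3 + 5m^2 + 6m + 8 from numerator and denominator to get the reduced form.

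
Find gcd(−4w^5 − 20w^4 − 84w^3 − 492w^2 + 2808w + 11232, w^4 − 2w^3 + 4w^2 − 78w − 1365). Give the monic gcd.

Euclidean algorithm in ℚ[w]:
  −4w^5 − 20w^4 − 84w^3 − 492w^2 + 2808w + 11232 = (−4w − 28)(w^4 − 2w^3 + 4w^2 − 78w − 1365) + (−124w^3 − 692w^2 − 4836w − 26988)
  w^4 − 2w^3 + 4w^2 − 78w − 1365 = (−(1/124)w + 235/3844)(−124w^3 − 692w^2 − 4836w − 26988) + ((7020/961)w^2 + 273780/961)
  −124w^3 − 692w^2 − 4836w − 26988 = (−(29791/1755)w − 166253/1755)((7020/961)w^2 + 273780/961) + (0)
Last nonzero remainder: (7020/961)w^2 + 273780/961. Dividing through by 7020/961 gives the monic gcd w^2 + 39.

w^2 + 39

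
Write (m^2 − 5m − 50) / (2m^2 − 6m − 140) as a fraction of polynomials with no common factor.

Apply the Euclidean algorithm:
  m^2 − 5m − 50 = (1/2)(2m^2 − 6m − 140) + (−2m + 20)
  2m^2 − 6m − 140 = (−m − 7)(−2m + 20) + (0)
Last nonzero remainder: −2m + 20. Dividing through by −2 gives the monic gcd m − 10.
Cancel m − 10 from numerator and denominator to get the reduced form.

(m + 5)/(2m + 14)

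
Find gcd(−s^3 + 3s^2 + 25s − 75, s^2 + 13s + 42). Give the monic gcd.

Apply the Euclidean algorithm:
  −s^3 + 3s^2 + 25s − 75 = (−s + 16)(s^2 + 13s + 42) + (−141s − 747)
  s^2 + 13s + 42 = (−(1/141)s − 362/6627)(−141s − 747) + (2640/2209)
  −141s − 747 = (−(103823/880)s − 550041/880)(2640/2209) + (0)
The last nonzero remainder is the constant 2640/2209, so the polynomials are coprime and gcd = 1.

1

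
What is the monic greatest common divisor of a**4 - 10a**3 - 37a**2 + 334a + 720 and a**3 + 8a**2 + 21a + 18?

a + 2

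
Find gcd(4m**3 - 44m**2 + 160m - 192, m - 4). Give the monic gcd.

Repeated division with remainder:
  4m**3 - 44m**2 + 160m - 192 = (4m**2 - 28m + 48)(m - 4) + (0)
The last nonzero remainder m - 4 is already monic.

m - 4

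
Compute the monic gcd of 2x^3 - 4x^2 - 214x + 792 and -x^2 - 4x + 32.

x - 4

Repeated division with remainder:
  2x^3 - 4x^2 - 214x + 792 = (-2x + 12)(-x^2 - 4x + 32) + (-102x + 408)
  -x^2 - 4x + 32 = ((1/102)x + 4/51)(-102x + 408) + (0)
Last nonzero remainder: -102x + 408. Dividing through by -102 gives the monic gcd x - 4.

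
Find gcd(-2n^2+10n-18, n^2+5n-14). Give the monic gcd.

1

By polynomial division,
  -2n^2+10n-18 = (-2)(n^2+5n-14) + (20n-46)
  n^2+5n-14 = ((1/20)n+73/200)(20n-46) + (279/100)
  20n-46 = ((2000/279)n-4600/279)(279/100) + (0)
The last nonzero remainder is the constant 279/100, so the polynomials are coprime and gcd = 1.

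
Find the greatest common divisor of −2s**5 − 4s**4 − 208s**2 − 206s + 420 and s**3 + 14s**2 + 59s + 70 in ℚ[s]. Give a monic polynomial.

Apply the Euclidean algorithm:
  −2s**5 − 4s**4 − 208s**2 − 206s + 420 = (−2s**2 + 24s − 218)(s**3 + 14s**2 + 59s + 70) + (1568s**2 + 10976s + 15680)
  s**3 + 14s**2 + 59s + 70 = ((1/1568)s + 1/224)(1568s**2 + 10976s + 15680) + (0)
Last nonzero remainder: 1568s**2 + 10976s + 15680. Dividing through by 1568 gives the monic gcd s**2 + 7s + 10.

s**2 + 7s + 10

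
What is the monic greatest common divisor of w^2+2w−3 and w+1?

Euclidean algorithm in ℚ[w]:
  w^2+2w−3 = (w+1)(w+1) + (−4)
  w+1 = (−(1/4)w−1/4)(−4) + (0)
The last nonzero remainder is the constant −4, so the polynomials are coprime and gcd = 1.

1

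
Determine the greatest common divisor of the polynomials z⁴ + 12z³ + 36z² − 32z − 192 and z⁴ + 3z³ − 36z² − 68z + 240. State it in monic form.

z³ + 8z² + 4z − 48

Apply the Euclidean algorithm:
  z⁴ + 12z³ + 36z² − 32z − 192 = (z⁴ + 3z³ − 36z² − 68z + 240) + (9z³ + 72z² + 36z − 432)
  z⁴ + 3z³ − 36z² − 68z + 240 = ((1/9)z − 5/9)(9z³ + 72z² + 36z − 432) + (0)
Last nonzero remainder: 9z³ + 72z² + 36z − 432. Dividing through by 9 gives the monic gcd z³ + 8z² + 4z − 48.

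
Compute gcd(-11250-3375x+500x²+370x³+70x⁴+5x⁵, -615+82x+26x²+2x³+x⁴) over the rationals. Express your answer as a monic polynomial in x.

-15+2x+x²

By polynomial division,
  5x⁵+70x⁴+370x³+500x²-3375x-11250 = (5x+60)(x⁴+2x³+26x²+82x-615) + (120x³-1470x²-5220x+25650)
  x⁴+2x³+26x²+82x-615 = ((1/120)x+19/160)(120x³-1470x²-5220x+25650) + ((3905/16)x²+(3905/8)x-58575/16)
  120x³-1470x²-5220x+25650 = ((384/781)x-5472/781)((3905/16)x²+(3905/8)x-58575/16) + (0)
Last nonzero remainder: (3905/16)x²+(3905/8)x-58575/16. Dividing through by 3905/16 gives the monic gcd x²+2x-15.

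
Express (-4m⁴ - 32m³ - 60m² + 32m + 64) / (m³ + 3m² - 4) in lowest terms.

(-4m³ - 36m² - 96m - 64)/(m² + 4m + 4)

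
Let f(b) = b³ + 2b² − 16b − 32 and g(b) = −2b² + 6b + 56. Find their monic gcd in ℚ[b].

b + 4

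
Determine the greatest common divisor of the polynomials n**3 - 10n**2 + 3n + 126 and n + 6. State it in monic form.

1

Apply the Euclidean algorithm:
  n**3 - 10n**2 + 3n + 126 = (n**2 - 16n + 99)(n + 6) + (-468)
  n + 6 = (-(1/468)n - 1/78)(-468) + (0)
The last nonzero remainder is the constant -468, so the polynomials are coprime and gcd = 1.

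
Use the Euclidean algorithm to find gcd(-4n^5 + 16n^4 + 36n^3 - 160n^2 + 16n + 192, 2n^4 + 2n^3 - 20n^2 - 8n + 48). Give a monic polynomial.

Repeated division with remainder:
  -4n^5 + 16n^4 + 36n^3 - 160n^2 + 16n + 192 = (-2n + 10)(2n^4 + 2n^3 - 20n^2 - 8n + 48) + (-24n^3 + 24n^2 + 192n - 288)
  2n^4 + 2n^3 - 20n^2 - 8n + 48 = (-(1/12)n - 1/6)(-24n^3 + 24n^2 + 192n - 288) + (0)
Last nonzero remainder: -24n^3 + 24n^2 + 192n - 288. Dividing through by -24 gives the monic gcd n^3 - n^2 - 8n + 12.

n^3 - n^2 - 8n + 12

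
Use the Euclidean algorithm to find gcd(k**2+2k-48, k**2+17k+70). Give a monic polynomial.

Repeated division with remainder:
  k**2+2k-48 = (k**2+17k+70) + (-15k-118)
  k**2+17k+70 = (-(1/15)k-137/225)(-15k-118) + (-416/225)
  -15k-118 = ((3375/416)k+13275/208)(-416/225) + (0)
The last nonzero remainder is the constant -416/225, so the polynomials are coprime and gcd = 1.

1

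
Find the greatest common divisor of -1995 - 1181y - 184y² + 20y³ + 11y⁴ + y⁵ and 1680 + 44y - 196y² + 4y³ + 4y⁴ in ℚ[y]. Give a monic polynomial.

-105 - 29y + 5y² + y³

Euclidean algorithm in ℚ[y]:
  y⁵ + 11y⁴ + 20y³ - 184y² - 1181y - 1995 = ((1/4)y + 5/2)(4y⁴ + 4y³ - 196y² + 44y + 1680) + (59y³ + 295y² - 1711y - 6195)
  4y⁴ + 4y³ - 196y² + 44y + 1680 = ((4/59)y - 16/59)(59y³ + 295y² - 1711y - 6195) + (0)
Last nonzero remainder: 59y³ + 295y² - 1711y - 6195. Dividing through by 59 gives the monic gcd y³ + 5y² - 29y - 105.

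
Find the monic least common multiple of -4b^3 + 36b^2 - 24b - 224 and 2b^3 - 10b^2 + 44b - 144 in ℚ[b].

Repeated division with remainder:
  -4b^3 + 36b^2 - 24b - 224 = (-2)(2b^3 - 10b^2 + 44b - 144) + (16b^2 + 64b - 512)
  2b^3 - 10b^2 + 44b - 144 = ((1/8)b - 9/8)(16b^2 + 64b - 512) + (180b - 720)
  16b^2 + 64b - 512 = ((4/45)b + 32/45)(180b - 720) + (0)
Last nonzero remainder: 180b - 720. Dividing through by 180 gives the monic gcd b - 4.
Then lcm(f, g) = f·g / gcd(f, g); expanding and making the result monic gives the answer.

b^5 - 10b^4 + 33b^3 - 112b^2 + 52b + 1008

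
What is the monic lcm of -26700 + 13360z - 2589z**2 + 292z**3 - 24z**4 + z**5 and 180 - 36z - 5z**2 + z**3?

-160200 + 53460z - 2174z**2 - 837z**3 + 148z**4 - 18z**5 + z**6

By polynomial division,
  z**5 - 24z**4 + 292z**3 - 2589z**2 + 13360z - 26700 = (z**2 - 19z + 233)(z**3 - 5z**2 - 36z + 180) + (-2288z**2 + 25168z - 68640)
  z**3 - 5z**2 - 36z + 180 = (-(1/2288)z - 3/1144)(-2288z**2 + 25168z - 68640) + (0)
Last nonzero remainder: -2288z**2 + 25168z - 68640. Dividing through by -2288 gives the monic gcd z**2 - 11z + 30.
Then lcm(f, g) = f·g / gcd(f, g); expanding and making the result monic gives the answer.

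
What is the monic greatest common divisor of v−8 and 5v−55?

Repeated division with remainder:
  v−8 = (1/5)(5v−55) + (3)
  5v−55 = ((5/3)v−55/3)(3) + (0)
The last nonzero remainder is the constant 3, so the polynomials are coprime and gcd = 1.

1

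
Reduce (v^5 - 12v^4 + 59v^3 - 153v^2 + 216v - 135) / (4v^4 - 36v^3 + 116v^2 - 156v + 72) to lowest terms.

Euclidean algorithm in ℚ[v]:
  v^5 - 12v^4 + 59v^3 - 153v^2 + 216v - 135 = ((1/4)v - 3/4)(4v^4 - 36v^3 + 116v^2 - 156v + 72) + (3v^3 - 27v^2 + 81v - 81)
  4v^4 - 36v^3 + 116v^2 - 156v + 72 = ((4/3)v)(3v^3 - 27v^2 + 81v - 81) + (8v^2 - 48v + 72)
  3v^3 - 27v^2 + 81v - 81 = ((3/8)v - 9/8)(8v^2 - 48v + 72) + (0)
Last nonzero remainder: 8v^2 - 48v + 72. Dividing through by 8 gives the monic gcd v^2 - 6v + 9.
Cancel v^2 - 6v + 9 from numerator and denominator to get the reduced form.

(v^3 - 6v^2 + 14v - 15)/(4v^2 - 12v + 8)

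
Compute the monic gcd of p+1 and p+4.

Repeated division with remainder:
  p+1 = (p+4) + (-3)
  p+4 = (-(1/3)p-4/3)(-3) + (0)
The last nonzero remainder is the constant -3, so the polynomials are coprime and gcd = 1.

1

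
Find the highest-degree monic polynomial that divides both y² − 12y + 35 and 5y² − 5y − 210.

y − 7

By polynomial division,
  y² − 12y + 35 = (1/5)(5y² − 5y − 210) + (−11y + 77)
  5y² − 5y − 210 = (−(5/11)y − 30/11)(−11y + 77) + (0)
Last nonzero remainder: −11y + 77. Dividing through by −11 gives the monic gcd y − 7.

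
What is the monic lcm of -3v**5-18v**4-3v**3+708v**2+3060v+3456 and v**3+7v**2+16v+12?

v**6+8v**5+13v**4-234v**3-1492v**2-3192v-2304

Repeated division with remainder:
  -3v**5-18v**4-3v**3+708v**2+3060v+3456 = (-3v**2+3v+24)(v**3+7v**2+16v+12) + (528v**2+2640v+3168)
  v**3+7v**2+16v+12 = ((1/528)v+1/264)(528v**2+2640v+3168) + (0)
Last nonzero remainder: 528v**2+2640v+3168. Dividing through by 528 gives the monic gcd v**2+5v+6.
Then lcm(f, g) = f·g / gcd(f, g); expanding and making the result monic gives the answer.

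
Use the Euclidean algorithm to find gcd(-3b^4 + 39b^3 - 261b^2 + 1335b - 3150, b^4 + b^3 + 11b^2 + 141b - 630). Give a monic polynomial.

Euclidean algorithm in ℚ[b]:
  -3b^4 + 39b^3 - 261b^2 + 1335b - 3150 = (-3)(b^4 + b^3 + 11b^2 + 141b - 630) + (42b^3 - 228b^2 + 1758b - 5040)
  b^4 + b^3 + 11b^2 + 141b - 630 = ((1/42)b + 15/98)(42b^3 - 228b^2 + 1758b - 5040) + ((198/49)b^2 - (396/49)b + 990/7)
  42b^3 - 228b^2 + 1758b - 5040 = ((343/33)b - 392/11)((198/49)b^2 - (396/49)b + 990/7) + (0)
Last nonzero remainder: (198/49)b^2 - (396/49)b + 990/7. Dividing through by 198/49 gives the monic gcd b^2 - 2b + 35.

b^2 - 2b + 35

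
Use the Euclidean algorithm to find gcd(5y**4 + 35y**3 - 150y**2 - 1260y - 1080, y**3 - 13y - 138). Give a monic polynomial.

By polynomial division,
  5y**4 + 35y**3 - 150y**2 - 1260y - 1080 = (5y + 35)(y**3 - 13y - 138) + (-85y**2 - 115y + 3750)
  y**3 - 13y - 138 = (-(1/85)y + 23/1445)(-85y**2 - 115y + 3750) + ((9522/289)y - 57132/289)
  -85y**2 - 115y + 3750 = (-(24565/9522)y - 180625/9522)((9522/289)y - 57132/289) + (0)
Last nonzero remainder: (9522/289)y - 57132/289. Dividing through by 9522/289 gives the monic gcd y - 6.

y - 6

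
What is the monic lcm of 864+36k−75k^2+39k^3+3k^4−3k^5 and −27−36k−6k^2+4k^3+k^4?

Apply the Euclidean algorithm:
  −3k^5+3k^4+39k^3−75k^2+36k+864 = (−3k+15)(k^4+4k^3−6k^2−36k−27) + (−39k^3−93k^2+495k+1269)
  k^4+4k^3−6k^2−36k−27 = (−(1/39)k−7/169)(−39k^3−93k^2+495k+1269) + ((480/169)k^2+(2880/169)k+4320/169)
  −39k^3−93k^2+495k+1269 = (−(2197/160)k+7943/160)((480/169)k^2+(2880/169)k+4320/169) + (0)
Last nonzero remainder: (480/169)k^2+(2880/169)k+4320/169. Dividing through by 480/169 gives the monic gcd k^2+6k+9.
Then lcm(f, g) = f·g / gcd(f, g); expanding and making the result monic gives the answer.

864+612k−339k^2−23k^3+54k^4−14k^5−3k^6+k^7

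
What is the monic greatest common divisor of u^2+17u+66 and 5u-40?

Apply the Euclidean algorithm:
  u^2+17u+66 = ((1/5)u+5)(5u-40) + (266)
  5u-40 = ((5/266)u-20/133)(266) + (0)
The last nonzero remainder is the constant 266, so the polynomials are coprime and gcd = 1.

1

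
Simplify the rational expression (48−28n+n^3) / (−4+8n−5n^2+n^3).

(−24+2n+n^2)/(2−3n+n^2)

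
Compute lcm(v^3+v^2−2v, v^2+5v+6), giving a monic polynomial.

v^4+4v^3+v^2−6v

Euclidean algorithm in ℚ[v]:
  v^3+v^2−2v = (v−4)(v^2+5v+6) + (12v+24)
  v^2+5v+6 = ((1/12)v+1/4)(12v+24) + (0)
Last nonzero remainder: 12v+24. Dividing through by 12 gives the monic gcd v+2.
Then lcm(f, g) = f·g / gcd(f, g); expanding and making the result monic gives the answer.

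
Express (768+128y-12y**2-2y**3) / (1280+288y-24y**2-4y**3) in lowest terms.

By polynomial division,
  -2y**3-12y**2+128y+768 = (1/2)(-4y**3-24y**2+288y+1280) + (-16y+128)
  -4y**3-24y**2+288y+1280 = ((1/4)y**2+(7/2)y+10)(-16y+128) + (0)
Last nonzero remainder: -16y+128. Dividing through by -16 gives the monic gcd y-8.
Cancel y-8 from numerator and denominator to get the reduced form.

(48+14y+y**2)/(80+28y+2y**2)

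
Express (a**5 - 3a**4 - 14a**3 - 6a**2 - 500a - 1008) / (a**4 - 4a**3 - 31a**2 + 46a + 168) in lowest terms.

Euclidean algorithm in ℚ[a]:
  a**5 - 3a**4 - 14a**3 - 6a**2 - 500a - 1008 = (a + 1)(a**4 - 4a**3 - 31a**2 + 46a + 168) + (21a**3 - 21a**2 - 714a - 1176)
  a**4 - 4a**3 - 31a**2 + 46a + 168 = ((1/21)a - 1/7)(21a**3 - 21a**2 - 714a - 1176) + (0)
Last nonzero remainder: 21a**3 - 21a**2 - 714a - 1176. Dividing through by 21 gives the monic gcd a**3 - a**2 - 34a - 56.
Cancel a**3 - a**2 - 34a - 56 from numerator and denominator to get the reduced form.

(a**2 - 2a + 18)/(a - 3)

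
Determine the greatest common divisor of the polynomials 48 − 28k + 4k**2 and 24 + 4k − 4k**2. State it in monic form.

Repeated division with remainder:
  4k**2 − 28k + 48 = (−1)(−4k**2 + 4k + 24) + (−24k + 72)
  −4k**2 + 4k + 24 = ((1/6)k + 1/3)(−24k + 72) + (0)
Last nonzero remainder: −24k + 72. Dividing through by −24 gives the monic gcd k − 3.

−3 + k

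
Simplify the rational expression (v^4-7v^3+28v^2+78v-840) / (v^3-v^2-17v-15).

Apply the Euclidean algorithm:
  v^4-7v^3+28v^2+78v-840 = (v-6)(v^3-v^2-17v-15) + (39v^2-9v-930)
  v^3-v^2-17v-15 = ((1/39)v-10/507)(39v^2-9v-930) + ((1127/169)v-5635/169)
  39v^2-9v-930 = ((6591/1127)v+31434/1127)((1127/169)v-5635/169) + (0)
Last nonzero remainder: (1127/169)v-5635/169. Dividing through by 1127/169 gives the monic gcd v-5.
Cancel v-5 from numerator and denominator to get the reduced form.

(v^3-2v^2+18v+168)/(v^2+4v+3)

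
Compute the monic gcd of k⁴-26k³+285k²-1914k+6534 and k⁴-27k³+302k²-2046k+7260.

Euclidean algorithm in ℚ[k]:
  k⁴-26k³+285k²-1914k+6534 = (k⁴-27k³+302k²-2046k+7260) + (k³-17k²+132k-726)
  k⁴-27k³+302k²-2046k+7260 = (k-10)(k³-17k²+132k-726) + (0)
The last nonzero remainder k³-17k²+132k-726 is already monic.

k³-17k²+132k-726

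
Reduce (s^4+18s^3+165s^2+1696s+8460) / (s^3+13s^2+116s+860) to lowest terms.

(s^3+8s^2+85s+846)/(s^2+3s+86)

Apply the Euclidean algorithm:
  s^4+18s^3+165s^2+1696s+8460 = (s+5)(s^3+13s^2+116s+860) + (-16s^2+256s+4160)
  s^3+13s^2+116s+860 = (-(1/16)s-29/16)(-16s^2+256s+4160) + (840s+8400)
  -16s^2+256s+4160 = (-(2/105)s+52/105)(840s+8400) + (0)
Last nonzero remainder: 840s+8400. Dividing through by 840 gives the monic gcd s+10.
Cancel s+10 from numerator and denominator to get the reduced form.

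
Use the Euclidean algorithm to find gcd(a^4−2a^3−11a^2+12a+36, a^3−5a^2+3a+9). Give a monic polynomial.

Euclidean algorithm in ℚ[a]:
  a^4−2a^3−11a^2+12a+36 = (a+3)(a^3−5a^2+3a+9) + (a^2−6a+9)
  a^3−5a^2+3a+9 = (a+1)(a^2−6a+9) + (0)
The last nonzero remainder a^2−6a+9 is already monic.

a^2−6a+9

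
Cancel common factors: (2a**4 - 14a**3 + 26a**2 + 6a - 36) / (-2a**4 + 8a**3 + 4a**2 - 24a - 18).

By polynomial division,
  2a**4 - 14a**3 + 26a**2 + 6a - 36 = (-1)(-2a**4 + 8a**3 + 4a**2 - 24a - 18) + (-6a**3 + 30a**2 - 18a - 54)
  -2a**4 + 8a**3 + 4a**2 - 24a - 18 = ((1/3)a + 1/3)(-6a**3 + 30a**2 - 18a - 54) + (0)
Last nonzero remainder: -6a**3 + 30a**2 - 18a - 54. Dividing through by -6 gives the monic gcd a**3 - 5a**2 + 3a + 9.
Cancel a**3 - 5a**2 + 3a + 9 from numerator and denominator to get the reduced form.

(-a + 2)/(a + 1)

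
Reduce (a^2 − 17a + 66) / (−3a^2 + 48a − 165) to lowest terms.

(−a + 6)/(3a − 15)

Euclidean algorithm in ℚ[a]:
  a^2 − 17a + 66 = (−1/3)(−3a^2 + 48a − 165) + (−a + 11)
  −3a^2 + 48a − 165 = (3a − 15)(−a + 11) + (0)
Last nonzero remainder: −a + 11. Dividing through by −1 gives the monic gcd a − 11.
Cancel a − 11 from numerator and denominator to get the reduced form.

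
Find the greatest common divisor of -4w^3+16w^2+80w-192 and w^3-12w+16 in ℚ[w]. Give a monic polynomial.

w^2+2w-8

By polynomial division,
  -4w^3+16w^2+80w-192 = (-4)(w^3-12w+16) + (16w^2+32w-128)
  w^3-12w+16 = ((1/16)w-1/8)(16w^2+32w-128) + (0)
Last nonzero remainder: 16w^2+32w-128. Dividing through by 16 gives the monic gcd w^2+2w-8.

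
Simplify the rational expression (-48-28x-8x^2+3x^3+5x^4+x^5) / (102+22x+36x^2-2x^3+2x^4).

(-16-4x+4x^2+x^3)/(34-4x+2x^2)

Repeated division with remainder:
  x^5+5x^4+3x^3-8x^2-28x-48 = ((1/2)x+3)(2x^4-2x^3+36x^2+22x+102) + (-9x^3-127x^2-145x-354)
  2x^4-2x^3+36x^2+22x+102 = (-(2/9)x+272/81)(-9x^3-127x^2-145x-354) + ((34850/81)x^2+(34850/81)x+34850/27)
  -9x^3-127x^2-145x-354 = (-(729/34850)x-4779/17425)((34850/81)x^2+(34850/81)x+34850/27) + (0)
Last nonzero remainder: (34850/81)x^2+(34850/81)x+34850/27. Dividing through by 34850/81 gives the monic gcd x^2+x+3.
Cancel x^2+x+3 from numerator and denominator to get the reduced form.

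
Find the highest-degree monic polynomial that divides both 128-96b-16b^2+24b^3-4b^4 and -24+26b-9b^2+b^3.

Repeated division with remainder:
  -4b^4+24b^3-16b^2-96b+128 = (-4b-12)(b^3-9b^2+26b-24) + (-20b^2+120b-160)
  b^3-9b^2+26b-24 = (-(1/20)b+3/20)(-20b^2+120b-160) + (0)
Last nonzero remainder: -20b^2+120b-160. Dividing through by -20 gives the monic gcd b^2-6b+8.

8-6b+b^2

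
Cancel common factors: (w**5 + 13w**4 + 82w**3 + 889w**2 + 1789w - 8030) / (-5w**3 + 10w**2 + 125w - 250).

Repeated division with remainder:
  w**5 + 13w**4 + 82w**3 + 889w**2 + 1789w - 8030 = (-(1/5)w**2 - 3w - 137/5)(-5w**3 + 10w**2 + 125w - 250) + (1488w**2 + 4464w - 14880)
  -5w**3 + 10w**2 + 125w - 250 = (-(5/1488)w + 25/1488)(1488w**2 + 4464w - 14880) + (0)
Last nonzero remainder: 1488w**2 + 4464w - 14880. Dividing through by 1488 gives the monic gcd w**2 + 3w - 10.
Cancel w**2 + 3w - 10 from numerator and denominator to get the reduced form.

(-w**3 - 10w**2 - 62w - 803)/(5w - 25)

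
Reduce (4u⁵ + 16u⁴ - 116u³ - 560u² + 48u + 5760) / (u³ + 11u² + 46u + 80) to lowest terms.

(4u³ - 8u² - 132u + 360)/(u + 5)

Euclidean algorithm in ℚ[u]:
  4u⁵ + 16u⁴ - 116u³ - 560u² + 48u + 5760 = (4u² - 28u + 8)(u³ + 11u² + 46u + 80) + (320u² + 1920u + 5120)
  u³ + 11u² + 46u + 80 = ((1/320)u + 1/64)(320u² + 1920u + 5120) + (0)
Last nonzero remainder: 320u² + 1920u + 5120. Dividing through by 320 gives the monic gcd u² + 6u + 16.
Cancel u² + 6u + 16 from numerator and denominator to get the reduced form.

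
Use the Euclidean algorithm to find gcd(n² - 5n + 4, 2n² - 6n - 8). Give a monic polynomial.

n - 4

Repeated division with remainder:
  n² - 5n + 4 = (1/2)(2n² - 6n - 8) + (-2n + 8)
  2n² - 6n - 8 = (-n - 1)(-2n + 8) + (0)
Last nonzero remainder: -2n + 8. Dividing through by -2 gives the monic gcd n - 4.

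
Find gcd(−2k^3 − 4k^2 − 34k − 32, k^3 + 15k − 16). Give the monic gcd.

k^2 + k + 16

Euclidean algorithm in ℚ[k]:
  −2k^3 − 4k^2 − 34k − 32 = (−2)(k^3 + 15k − 16) + (−4k^2 − 4k − 64)
  k^3 + 15k − 16 = (−(1/4)k + 1/4)(−4k^2 − 4k − 64) + (0)
Last nonzero remainder: −4k^2 − 4k − 64. Dividing through by −4 gives the monic gcd k^2 + k + 16.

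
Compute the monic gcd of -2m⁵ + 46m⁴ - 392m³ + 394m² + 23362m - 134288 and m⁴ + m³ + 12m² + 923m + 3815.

Euclidean algorithm in ℚ[m]:
  -2m⁵ + 46m⁴ - 392m³ + 394m² + 23362m - 134288 = (-2m + 48)(m⁴ + m³ + 12m² + 923m + 3815) + (-416m³ + 1664m² - 13312m - 317408)
  m⁴ + m³ + 12m² + 923m + 3815 = (-(1/416)m - 5/416)(-416m³ + 1664m² - 13312m - 317408) + (0)
Last nonzero remainder: -416m³ + 1664m² - 13312m - 317408. Dividing through by -416 gives the monic gcd m³ - 4m² + 32m + 763.

m³ - 4m² + 32m + 763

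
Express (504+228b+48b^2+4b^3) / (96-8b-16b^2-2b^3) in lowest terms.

Repeated division with remainder:
  4b^3+48b^2+228b+504 = (-2)(-2b^3-16b^2-8b+96) + (16b^2+212b+696)
  -2b^3-16b^2-8b+96 = (-(1/8)b+21/32)(16b^2+212b+696) + (-(481/8)b-1443/4)
  16b^2+212b+696 = (-(128/481)b-928/481)(-(481/8)b-1443/4) + (0)
Last nonzero remainder: -(481/8)b-1443/4. Dividing through by -481/8 gives the monic gcd b+6.
Cancel b+6 from numerator and denominator to get the reduced form.

(-42-12b-2b^2)/(-8+2b+b^2)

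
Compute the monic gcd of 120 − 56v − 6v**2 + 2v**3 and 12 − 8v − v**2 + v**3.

−2 + v

By polynomial division,
  2v**3 − 6v**2 − 56v + 120 = (2)(v**3 − v**2 − 8v + 12) + (−4v**2 − 40v + 96)
  v**3 − v**2 − 8v + 12 = (−(1/4)v + 11/4)(−4v**2 − 40v + 96) + (126v − 252)
  −4v**2 − 40v + 96 = (−(2/63)v − 8/21)(126v − 252) + (0)
Last nonzero remainder: 126v − 252. Dividing through by 126 gives the monic gcd v − 2.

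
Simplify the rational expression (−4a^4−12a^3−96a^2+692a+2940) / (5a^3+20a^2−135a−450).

Apply the Euclidean algorithm:
  −4a^4−12a^3−96a^2+692a+2940 = (−(4/5)a+4/5)(5a^3+20a^2−135a−450) + (−220a^2+440a+3300)
  5a^3+20a^2−135a−450 = (−(1/44)a−3/22)(−220a^2+440a+3300) + (0)
Last nonzero remainder: −220a^2+440a+3300. Dividing through by −220 gives the monic gcd a^2−2a−15.
Cancel a^2−2a−15 from numerator and denominator to get the reduced form.

(−4a^2−20a−196)/(5a+30)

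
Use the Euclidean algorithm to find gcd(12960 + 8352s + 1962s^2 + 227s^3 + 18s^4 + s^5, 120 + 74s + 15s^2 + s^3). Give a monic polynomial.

By polynomial division,
  s^5 + 18s^4 + 227s^3 + 1962s^2 + 8352s + 12960 = (s^2 + 3s + 108)(s^3 + 15s^2 + 74s + 120) + (0)
The last nonzero remainder s^3 + 15s^2 + 74s + 120 is already monic.

120 + 74s + 15s^2 + s^3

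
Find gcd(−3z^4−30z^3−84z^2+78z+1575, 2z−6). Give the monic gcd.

Apply the Euclidean algorithm:
  −3z^4−30z^3−84z^2+78z+1575 = (−(3/2)z^3−(39/2)z^2−(201/2)z−525/2)(2z−6) + (0)
Last nonzero remainder: 2z−6. Dividing through by 2 gives the monic gcd z−3.

z−3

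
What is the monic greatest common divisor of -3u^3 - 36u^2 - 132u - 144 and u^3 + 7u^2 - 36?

Euclidean algorithm in ℚ[u]:
  -3u^3 - 36u^2 - 132u - 144 = (-3)(u^3 + 7u^2 - 36) + (-15u^2 - 132u - 252)
  u^3 + 7u^2 - 36 = (-(1/15)u + 3/25)(-15u^2 - 132u - 252) + (-(24/25)u - 144/25)
  -15u^2 - 132u - 252 = ((125/8)u + 175/4)(-(24/25)u - 144/25) + (0)
Last nonzero remainder: -(24/25)u - 144/25. Dividing through by -24/25 gives the monic gcd u + 6.

u + 6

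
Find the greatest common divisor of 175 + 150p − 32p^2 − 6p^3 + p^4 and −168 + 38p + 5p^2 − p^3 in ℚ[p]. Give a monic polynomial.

−7 + p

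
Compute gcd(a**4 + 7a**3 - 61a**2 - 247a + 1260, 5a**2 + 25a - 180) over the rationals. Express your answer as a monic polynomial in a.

a**2 + 5a - 36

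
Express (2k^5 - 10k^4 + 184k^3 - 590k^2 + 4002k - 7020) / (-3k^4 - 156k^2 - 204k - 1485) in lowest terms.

(-2k^3 + 6k^2 - 82k + 156)/(3k^2 + 6k + 33)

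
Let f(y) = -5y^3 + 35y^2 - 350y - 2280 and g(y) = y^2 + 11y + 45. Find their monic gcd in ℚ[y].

1

Repeated division with remainder:
  -5y^3 + 35y^2 - 350y - 2280 = (-5y + 90)(y^2 + 11y + 45) + (-1115y - 6330)
  y^2 + 11y + 45 = (-(1/1115)y - 1187/248645)(-1115y - 6330) + (735063/49729)
  -1115y - 6330 = (-(55447835/735063)y - 104928190/245021)(735063/49729) + (0)
The last nonzero remainder is the constant 735063/49729, so the polynomials are coprime and gcd = 1.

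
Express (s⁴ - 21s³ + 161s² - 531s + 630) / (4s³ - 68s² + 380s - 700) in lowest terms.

(s² - 9s + 18)/(4s - 20)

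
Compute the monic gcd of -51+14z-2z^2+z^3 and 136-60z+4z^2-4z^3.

17+z+z^2

Apply the Euclidean algorithm:
  z^3-2z^2+14z-51 = (-1/4)(-4z^3+4z^2-60z+136) + (-z^2-z-17)
  -4z^3+4z^2-60z+136 = (4z-8)(-z^2-z-17) + (0)
Last nonzero remainder: -z^2-z-17. Dividing through by -1 gives the monic gcd z^2+z+17.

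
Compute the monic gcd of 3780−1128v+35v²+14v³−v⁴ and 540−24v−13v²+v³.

By polynomial division,
  −v⁴+14v³+35v²−1128v+3780 = (−v+1)(v³−13v²−24v+540) + (24v²−564v+3240)
  v³−13v²−24v+540 = ((1/24)v+7/16)(24v²−564v+3240) + ((351/4)v−1755/2)
  24v²−564v+3240 = ((32/117)v−48/13)((351/4)v−1755/2) + (0)
Last nonzero remainder: (351/4)v−1755/2. Dividing through by 351/4 gives the monic gcd v−10.

−10+v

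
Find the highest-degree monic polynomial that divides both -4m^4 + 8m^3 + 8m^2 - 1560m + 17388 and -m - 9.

m + 9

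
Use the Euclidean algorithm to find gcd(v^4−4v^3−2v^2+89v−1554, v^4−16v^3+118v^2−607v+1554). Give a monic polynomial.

v^3−10v^2+58v−259

Repeated division with remainder:
  v^4−4v^3−2v^2+89v−1554 = (v^4−16v^3+118v^2−607v+1554) + (12v^3−120v^2+696v−3108)
  v^4−16v^3+118v^2−607v+1554 = ((1/12)v−1/2)(12v^3−120v^2+696v−3108) + (0)
Last nonzero remainder: 12v^3−120v^2+696v−3108. Dividing through by 12 gives the monic gcd v^3−10v^2+58v−259.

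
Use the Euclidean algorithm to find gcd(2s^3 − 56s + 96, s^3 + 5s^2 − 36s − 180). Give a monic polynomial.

s + 6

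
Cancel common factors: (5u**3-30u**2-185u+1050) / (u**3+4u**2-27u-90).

By polynomial division,
  5u**3-30u**2-185u+1050 = (5)(u**3+4u**2-27u-90) + (-50u**2-50u+1500)
  u**3+4u**2-27u-90 = (-(1/50)u-3/50)(-50u**2-50u+1500) + (0)
Last nonzero remainder: -50u**2-50u+1500. Dividing through by -50 gives the monic gcd u**2+u-30.
Cancel u**2+u-30 from numerator and denominator to get the reduced form.

(5u-35)/(u+3)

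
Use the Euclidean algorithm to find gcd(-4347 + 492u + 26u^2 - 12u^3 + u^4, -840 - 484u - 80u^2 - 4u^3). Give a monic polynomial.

Repeated division with remainder:
  u^4 - 12u^3 + 26u^2 + 492u - 4347 = (-(1/4)u + 8)(-4u^3 - 80u^2 - 484u - 840) + (545u^2 + 4154u + 2373)
  -4u^3 - 80u^2 - 484u - 840 = (-(4/545)u - 26984/297025)(545u^2 + 4154u + 2373) + (-(26495424/297025)u - 185467968/297025)
  545u^2 + 4154u + 2373 = (-(161878625/26495424)u - 33563825/8831808)(-(26495424/297025)u - 185467968/297025) + (0)
Last nonzero remainder: -(26495424/297025)u - 185467968/297025. Dividing through by -26495424/297025 gives the monic gcd u + 7.

7 + u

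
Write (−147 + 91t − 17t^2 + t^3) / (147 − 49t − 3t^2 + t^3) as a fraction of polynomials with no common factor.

Apply the Euclidean algorithm:
  t^3 − 17t^2 + 91t − 147 = (t^3 − 3t^2 − 49t + 147) + (−14t^2 + 140t − 294)
  t^3 − 3t^2 − 49t + 147 = (−(1/14)t − 1/2)(−14t^2 + 140t − 294) + (0)
Last nonzero remainder: −14t^2 + 140t − 294. Dividing through by −14 gives the monic gcd t^2 − 10t + 21.
Cancel t^2 − 10t + 21 from numerator and denominator to get the reduced form.

(−7 + t)/(7 + t)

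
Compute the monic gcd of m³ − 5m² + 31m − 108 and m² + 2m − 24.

m − 4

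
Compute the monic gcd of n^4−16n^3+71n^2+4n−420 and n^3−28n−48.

n^2−4n−12

Repeated division with remainder:
  n^4−16n^3+71n^2+4n−420 = (n−16)(n^3−28n−48) + (99n^2−396n−1188)
  n^3−28n−48 = ((1/99)n+4/99)(99n^2−396n−1188) + (0)
Last nonzero remainder: 99n^2−396n−1188. Dividing through by 99 gives the monic gcd n^2−4n−12.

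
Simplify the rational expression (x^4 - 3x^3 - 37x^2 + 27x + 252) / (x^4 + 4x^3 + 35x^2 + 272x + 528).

(x^2 - 10x + 21)/(x^2 - 3x + 44)

Euclidean algorithm in ℚ[x]:
  x^4 - 3x^3 - 37x^2 + 27x + 252 = (x^4 + 4x^3 + 35x^2 + 272x + 528) + (-7x^3 - 72x^2 - 245x - 276)
  x^4 + 4x^3 + 35x^2 + 272x + 528 = (-(1/7)x + 44/49)(-7x^3 - 72x^2 - 245x - 276) + ((3168/49)x^2 + (3168/7)x + 38016/49)
  -7x^3 - 72x^2 - 245x - 276 = (-(343/3168)x - 1127/3168)((3168/49)x^2 + (3168/7)x + 38016/49) + (0)
Last nonzero remainder: (3168/49)x^2 + (3168/7)x + 38016/49. Dividing through by 3168/49 gives the monic gcd x^2 + 7x + 12.
Cancel x^2 + 7x + 12 from numerator and denominator to get the reduced form.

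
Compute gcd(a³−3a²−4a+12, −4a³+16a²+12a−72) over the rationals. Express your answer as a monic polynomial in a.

Apply the Euclidean algorithm:
  a³−3a²−4a+12 = (−1/4)(−4a³+16a²+12a−72) + (a²−a−6)
  −4a³+16a²+12a−72 = (−4a+12)(a²−a−6) + (0)
The last nonzero remainder a²−a−6 is already monic.

a²−a−6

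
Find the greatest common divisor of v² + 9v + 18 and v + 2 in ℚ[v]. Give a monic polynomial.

1

By polynomial division,
  v² + 9v + 18 = (v + 7)(v + 2) + (4)
  v + 2 = ((1/4)v + 1/2)(4) + (0)
The last nonzero remainder is the constant 4, so the polynomials are coprime and gcd = 1.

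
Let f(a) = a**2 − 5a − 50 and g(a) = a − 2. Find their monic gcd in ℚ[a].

1

Repeated division with remainder:
  a**2 − 5a − 50 = (a − 3)(a − 2) + (−56)
  a − 2 = (−(1/56)a + 1/28)(−56) + (0)
The last nonzero remainder is the constant −56, so the polynomials are coprime and gcd = 1.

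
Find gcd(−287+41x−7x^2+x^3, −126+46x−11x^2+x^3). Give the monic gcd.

−7+x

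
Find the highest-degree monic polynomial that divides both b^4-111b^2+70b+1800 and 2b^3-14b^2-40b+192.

b+4

Euclidean algorithm in ℚ[b]:
  b^4-111b^2+70b+1800 = ((1/2)b+7/2)(2b^3-14b^2-40b+192) + (-42b^2+114b+1128)
  2b^3-14b^2-40b+192 = (-(1/21)b+10/49)(-42b^2+114b+1128) + (-(468/49)b-1872/49)
  -42b^2+114b+1128 = ((343/78)b-2303/78)(-(468/49)b-1872/49) + (0)
Last nonzero remainder: -(468/49)b-1872/49. Dividing through by -468/49 gives the monic gcd b+4.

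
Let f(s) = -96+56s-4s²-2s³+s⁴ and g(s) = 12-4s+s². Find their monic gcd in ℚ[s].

12-4s+s²

Euclidean algorithm in ℚ[s]:
  s⁴-2s³-4s²+56s-96 = (s²+2s-8)(s²-4s+12) + (0)
The last nonzero remainder s²-4s+12 is already monic.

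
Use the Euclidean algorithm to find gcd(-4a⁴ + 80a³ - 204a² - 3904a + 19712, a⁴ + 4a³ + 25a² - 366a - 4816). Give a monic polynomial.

Euclidean algorithm in ℚ[a]:
  -4a⁴ + 80a³ - 204a² - 3904a + 19712 = (-4)(a⁴ + 4a³ + 25a² - 366a - 4816) + (96a³ - 104a² - 5368a + 448)
  a⁴ + 4a³ + 25a² - 366a - 4816 = ((1/96)a + 61/1152)(96a³ - 104a² - 5368a + 448) + ((12445/144)a² - (12445/144)a - 87115/18)
  96a³ - 104a² - 5368a + 448 = ((13824/12445)a - 1152/12445)((12445/144)a² - (12445/144)a - 87115/18) + (0)
Last nonzero remainder: (12445/144)a² - (12445/144)a - 87115/18. Dividing through by 12445/144 gives the monic gcd a² - a - 56.

a² - a - 56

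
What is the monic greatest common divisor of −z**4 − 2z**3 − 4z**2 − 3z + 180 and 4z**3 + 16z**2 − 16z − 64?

z + 4

Apply the Euclidean algorithm:
  −z**4 − 2z**3 − 4z**2 − 3z + 180 = (−(1/4)z + 1/2)(4z**3 + 16z**2 − 16z − 64) + (−16z**2 − 11z + 212)
  4z**3 + 16z**2 − 16z − 64 = (−(1/4)z − 53/64)(−16z**2 − 11z + 212) + ((1785/64)z + 1785/16)
  −16z**2 − 11z + 212 = (−(1024/1785)z + 3392/1785)((1785/64)z + 1785/16) + (0)
Last nonzero remainder: (1785/64)z + 1785/16. Dividing through by 1785/64 gives the monic gcd z + 4.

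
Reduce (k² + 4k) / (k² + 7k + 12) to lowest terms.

Apply the Euclidean algorithm:
  k² + 4k = (k² + 7k + 12) + (−3k − 12)
  k² + 7k + 12 = (−(1/3)k − 1)(−3k − 12) + (0)
Last nonzero remainder: −3k − 12. Dividing through by −3 gives the monic gcd k + 4.
Cancel k + 4 from numerator and denominator to get the reduced form.

(k)/(k + 3)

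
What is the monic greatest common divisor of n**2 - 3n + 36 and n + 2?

Apply the Euclidean algorithm:
  n**2 - 3n + 36 = (n - 5)(n + 2) + (46)
  n + 2 = ((1/46)n + 1/23)(46) + (0)
The last nonzero remainder is the constant 46, so the polynomials are coprime and gcd = 1.

1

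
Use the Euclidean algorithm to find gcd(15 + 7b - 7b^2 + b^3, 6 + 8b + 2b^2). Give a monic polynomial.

1 + b

Euclidean algorithm in ℚ[b]:
  b^3 - 7b^2 + 7b + 15 = ((1/2)b - 11/2)(2b^2 + 8b + 6) + (48b + 48)
  2b^2 + 8b + 6 = ((1/24)b + 1/8)(48b + 48) + (0)
Last nonzero remainder: 48b + 48. Dividing through by 48 gives the monic gcd b + 1.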